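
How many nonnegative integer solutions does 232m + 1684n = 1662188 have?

gcd(1684, 232):
  1684 = 7*232 + 60
  232 = 3*60 + 52
  60 = 1*52 + 8
  52 = 6*8 + 4
  8 = 2*4
so gcd(1684, 232) = 4.
Back-substitute for Bézout coefficients:
  4 = 52 - 6*8
  ... = 232*(196) + 1684*(-27)
Scale by 415547: one solution is (81447212, -11219769). Reduce m mod 421: (131, 969).
General: m = 131 + 421t, n = 969 - 58t.
m ≥ 0 ⇒ t ≥ 0; n ≥ 0 ⇒ t ≤ 16. So t ∈ [0, 16]: 17 solutions.

17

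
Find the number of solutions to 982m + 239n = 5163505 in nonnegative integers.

22

gcd(982, 239) = 1.
By Bézout, 982·(46) + 239·(-189) = 1.
One solution: (162, 20939).
General: m = 162 + 239t, n = 20939 - 982t.
m ≥ 0 ⇒ t ≥ 0; n ≥ 0 ⇒ t ≤ 21. So t ∈ [0, 21]: 22 solutions.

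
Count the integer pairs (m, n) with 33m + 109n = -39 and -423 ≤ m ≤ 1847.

21

gcd(109, 33):
  109 = 3·33 + 10
  33 = 3·10 + 3
  10 = 3·3 + 1
  3 = 3·1
so gcd(109, 33) = 1.
Back-substitute for Bézout coefficients:
  1 = 10 - 3·3
  ... = 33·(-33) + 109·(10)
Scale by -39: particular solution (1287, -390); reduce m mod 109: (88, -27).
General solution: m = 88 + 109t, n = -27 - 33t for integer t.
-423 ≤ 88 + 109t ≤ 1847 gives t ∈ [-4, 16], which is 21 values.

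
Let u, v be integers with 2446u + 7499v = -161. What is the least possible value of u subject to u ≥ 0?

3

gcd(7499, 2446):
  7499 = 3*2446 + 161
  2446 = 15*161 + 31
  161 = 5*31 + 6
  31 = 5*6 + 1
  6 = 6*1
so gcd(7499, 2446) = 1.
1 divides -161, so solutions exist.
Back-substitute for Bézout coefficients:
  1 = 31 - 5*6
  ... = 2446*(1211) + 7499*(-395)
Scale by -161/1 = -161: (u₀, v₀) = (-194971, 63595).
General solution: u = -194971 + 7499t, v = 63595 - 2446t for integer t.
u ≥ 0: smallest is -194971 mod 7499 = 3 (at t = 26), with v = -1.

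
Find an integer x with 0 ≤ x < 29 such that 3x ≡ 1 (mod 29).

gcd(29, 3) = 1  (29 = 9·3 + 2, 3 = 1·2 + 1, 2 = 2·1).
Back-substituting, 3·(10) + 29·(-1) = 1.
So 3·10 ≡ 1 (mod 29), and 10 mod 29 = 10.

10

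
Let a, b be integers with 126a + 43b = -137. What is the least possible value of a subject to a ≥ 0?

gcd(126, 43):
  126 = 2×43 + 40
  43 = 1×40 + 3
  40 = 13×3 + 1
  3 = 3×1
so gcd(126, 43) = 1.
1 divides -137, so solutions exist.
Back-substitute for Bézout coefficients:
  1 = 40 - 13×3
  ... = 126×(14) + 43×(-41)
Scale by -137/1 = -137: (a₀, b₀) = (-1918, 5617).
General solution: a = -1918 + 43t, b = 5617 - 126t for integer t.
a ≥ 0: smallest is -1918 mod 43 = 17 (at t = 45), with b = -53.

17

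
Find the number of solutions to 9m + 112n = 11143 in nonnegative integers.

11

gcd(112, 9) = 1.
By Bézout, 9·(25) + 112·(-2) = 1.
One solution: (31, 97).
General: m = 31 + 112t, n = 97 - 9t.
m ≥ 0 ⇒ t ≥ 0; n ≥ 0 ⇒ t ≤ 10. So t ∈ [0, 10]: 11 solutions.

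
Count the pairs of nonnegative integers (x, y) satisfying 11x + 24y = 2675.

11

gcd(24, 11):
  24 = 2*11 + 2
  11 = 5*2 + 1
  2 = 2*1
so gcd(24, 11) = 1.
Back-substitute for Bézout coefficients:
  1 = 11 - 5*2
  ... = 11*(11) + 24*(-5)
Scale by 2675: one solution is (29425, -13375). Reduce x mod 24: (1, 111).
General: x = 1 + 24t, y = 111 - 11t.
x ≥ 0 ⇒ t ≥ 0; y ≥ 0 ⇒ t ≤ 10. So t ∈ [0, 10]: 11 solutions.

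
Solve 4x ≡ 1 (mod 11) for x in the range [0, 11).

3

gcd(11, 4) = 1.
By Bézout, 4·(3) + 11·(-1) = 1.
So 4·3 ≡ 1 (mod 11), and 3 mod 11 = 3.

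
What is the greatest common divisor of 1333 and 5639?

gcd(5639, 1333) = 1  (5639 = 4×1333 + 307, 1333 = 4×307 + 105, 307 = 2×105 + 97, 105 = 1×97 + 8, 97 = 12×8 + 1, 8 = 8×1).

1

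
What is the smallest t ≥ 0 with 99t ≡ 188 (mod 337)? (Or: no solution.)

87

gcd(337, 99):
  337 = 3*99 + 40
  99 = 2*40 + 19
  40 = 2*19 + 2
  19 = 9*2 + 1
  2 = 2*1
so gcd(337, 99) = 1.
1 divides 188, so solutions exist.
Back-substitute for Bézout coefficients:
  1 = 19 - 9*2
  ... = 99*(160) + 337*(-47)
So 99*(160) ≡ 1 (mod 337); multiply by 188: t ≡ 30080 (mod 337).
Smallest nonnegative: t = 30080 mod 337 = 87.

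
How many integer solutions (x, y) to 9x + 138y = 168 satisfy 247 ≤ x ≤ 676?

9

gcd(138, 9) = 3.
By Bézout, 9·(-15) + 138·(1) = 3.
Particular solution: (34, -1).
General solution: x = 34 + 46t, y = -1 - 3t for integer t.
247 ≤ 34 + 46t ≤ 676 gives t ∈ [5, 13], which is 9 values.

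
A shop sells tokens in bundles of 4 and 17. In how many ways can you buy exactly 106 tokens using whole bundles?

2

Need nonnegative integers with 4j + 17k = 106.
gcd(4, 17) = 1, and 4·(-4) + 17·(1) = 1.
So (j₀, k₀) = (-424, 106); general j = -424 + 17t, k = 106 - 4t.
j ≥ 0 ⇒ t ≥ 25; k ≥ 0 ⇒ t ≤ 26. That's 2 values of t.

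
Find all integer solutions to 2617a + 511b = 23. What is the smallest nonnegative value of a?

124

gcd(2617, 511):
  2617 = 5*511 + 62
  511 = 8*62 + 15
  62 = 4*15 + 2
  15 = 7*2 + 1
  2 = 2*1
so gcd(2617, 511) = 1.
1 divides 23, so solutions exist.
Back-substitute for Bézout coefficients:
  1 = 15 - 7*2
  ... = 2617*(-239) + 511*(1224)
Scale by 23/1 = 23: (a₀, b₀) = (-5497, 28152).
General solution: a = -5497 + 511t, b = 28152 - 2617t for integer t.
a ≥ 0: smallest is -5497 mod 511 = 124 (at t = 11), with b = -635.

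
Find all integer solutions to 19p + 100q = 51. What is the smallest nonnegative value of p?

gcd(100, 19) = 1  (100 = 5*19 + 5, 19 = 3*5 + 4, 5 = 1*4 + 1, 4 = 4*1).
1 divides 51, so solutions exist.
Back-substituting, 19*(-21) + 100*(4) = 1.
Scale by 51/1 = 51: (p₀, q₀) = (-1071, 204).
General solution: p = -1071 + 100t, q = 204 - 19t for integer t.
p ≥ 0: smallest is -1071 mod 100 = 29 (at t = 11), with q = -5.

29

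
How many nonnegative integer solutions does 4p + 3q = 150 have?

gcd(4, 3) = 1  (4 = 1*3 + 1, 3 = 3*1).
Back-substituting, 4*(1) + 3*(-1) = 1.
Scale by 150: one solution is (150, -150). Reduce p mod 3: (0, 50).
General: p = 0 + 3t, q = 50 - 4t.
p ≥ 0 ⇒ t ≥ 0; q ≥ 0 ⇒ t ≤ 12. So t ∈ [0, 12]: 13 solutions.

13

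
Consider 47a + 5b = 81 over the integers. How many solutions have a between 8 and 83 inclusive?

gcd(47, 5) = 1  (47 = 9·5 + 2, 5 = 2·2 + 1, 2 = 2·1).
Back-substituting, 47·(-2) + 5·(19) = 1.
Scale by 81: particular solution (-162, 1539); reduce a mod 5: (3, -12).
General solution: a = 3 + 5t, b = -12 - 47t for integer t.
8 ≤ 3 + 5t ≤ 83 gives t ∈ [1, 16], which is 16 values.

16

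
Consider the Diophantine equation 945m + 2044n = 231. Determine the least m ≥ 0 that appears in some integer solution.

gcd(2044, 945):
  2044 = 2·945 + 154
  945 = 6·154 + 21
  154 = 7·21 + 7
  21 = 3·7
so gcd(2044, 945) = 7.
7 divides 231, so solutions exist.
Back-substitute for Bézout coefficients:
  7 = 154 - 7·21
  ... = 945·(-93) + 2044·(43)
Scale by 231/7 = 33: (m₀, n₀) = (-3069, 1419).
General solution: m = -3069 + 292t, n = 1419 - 135t for integer t.
m ≥ 0: smallest is -3069 mod 292 = 143 (at t = 11), with n = -66.

143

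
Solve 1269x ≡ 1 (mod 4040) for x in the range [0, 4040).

gcd(4040, 1269):
  4040 = 3*1269 + 233
  1269 = 5*233 + 104
  233 = 2*104 + 25
  104 = 4*25 + 4
  25 = 6*4 + 1
  4 = 4*1
so gcd(4040, 1269) = 1.
Back-substitute for Bézout coefficients:
  1 = 25 - 6*4
  ... = 1269*(-971) + 4040*(305)
So 1269*-971 ≡ 1 (mod 4040), and -971 mod 4040 = 3069.

3069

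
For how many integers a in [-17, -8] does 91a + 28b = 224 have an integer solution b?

3

gcd(91, 28) = 7.
By Bézout, 91×(1) + 28×(-3) = 7.
Particular solution: (0, 8).
General solution: a = 0 + 4t, b = 8 - 13t for integer t.
-17 ≤ 0 + 4t ≤ -8 gives t ∈ [-4, -2], which is 3 values.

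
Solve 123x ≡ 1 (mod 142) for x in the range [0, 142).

127

gcd(142, 123) = 1  (142 = 1×123 + 19, 123 = 6×19 + 9, 19 = 2×9 + 1, 9 = 9×1).
Back-substituting, 123×(-15) + 142×(13) = 1.
So 123×-15 ≡ 1 (mod 142), and -15 mod 142 = 127.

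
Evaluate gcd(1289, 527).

1

gcd(1289, 527) = 1  (1289 = 2×527 + 235, 527 = 2×235 + 57, 235 = 4×57 + 7, 57 = 8×7 + 1, 7 = 7×1).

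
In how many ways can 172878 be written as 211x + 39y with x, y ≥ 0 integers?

21

gcd(211, 39) = 1.
By Bézout, 211·(-17) + 39·(92) = 1.
One solution: (36, 4238).
General: x = 36 + 39t, y = 4238 - 211t.
x ≥ 0 ⇒ t ≥ 0; y ≥ 0 ⇒ t ≤ 20. So t ∈ [0, 20]: 21 solutions.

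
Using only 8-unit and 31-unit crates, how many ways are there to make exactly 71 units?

1

Need nonnegative integers with 8j + 31k = 71.
gcd(8, 31) = 1, and 8·(4) + 31·(-1) = 1.
So (j₀, k₀) = (284, -71); general j = 284 + 31t, k = -71 - 8t.
j ≥ 0 ⇒ t ≥ -9; k ≥ 0 ⇒ t ≤ -9. That's 1 value of t.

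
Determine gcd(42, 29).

gcd(42, 29) = 1  (42 = 1*29 + 13, 29 = 2*13 + 3, 13 = 4*3 + 1, 3 = 3*1).

1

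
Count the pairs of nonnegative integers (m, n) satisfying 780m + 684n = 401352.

9

gcd(780, 684) = 12  (780 = 1·684 + 96, 684 = 7·96 + 12, 96 = 8·12).
Back-substituting, 780·(-7) + 684·(8) = 12.
Scale by 33446: one solution is (-234122, 267568). Reduce m mod 57: (34, 548).
General: m = 34 + 57t, n = 548 - 65t.
m ≥ 0 ⇒ t ≥ 0; n ≥ 0 ⇒ t ≤ 8. So t ∈ [0, 8]: 9 solutions.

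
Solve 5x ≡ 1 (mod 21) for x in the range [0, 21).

17

gcd(21, 5) = 1  (21 = 4*5 + 1, 5 = 5*1).
Back-substituting, 5*(-4) + 21*(1) = 1.
So 5*-4 ≡ 1 (mod 21), and -4 mod 21 = 17.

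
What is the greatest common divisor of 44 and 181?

1

gcd(181, 44):
  181 = 4·44 + 5
  44 = 8·5 + 4
  5 = 1·4 + 1
  4 = 4·1
so gcd(181, 44) = 1.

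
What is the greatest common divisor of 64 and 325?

1

gcd(325, 64) = 1  (325 = 5×64 + 5, 64 = 12×5 + 4, 5 = 1×4 + 1, 4 = 4×1).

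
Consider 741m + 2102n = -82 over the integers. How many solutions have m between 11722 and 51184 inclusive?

19

gcd(2102, 741):
  2102 = 2*741 + 620
  741 = 1*620 + 121
  620 = 5*121 + 15
  121 = 8*15 + 1
  15 = 15*1
so gcd(2102, 741) = 1.
Back-substitute for Bézout coefficients:
  1 = 121 - 8*15
  ... = 741*(139) + 2102*(-49)
Scale by -82: particular solution (-11398, 4018); reduce m mod 2102: (1214, -428).
General solution: m = 1214 + 2102t, n = -428 - 741t for integer t.
11722 ≤ 1214 + 2102t ≤ 51184 gives t ∈ [5, 23], which is 19 values.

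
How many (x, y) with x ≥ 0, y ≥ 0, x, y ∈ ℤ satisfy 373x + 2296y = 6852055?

8

gcd(2296, 373) = 1  (2296 = 6×373 + 58, 373 = 6×58 + 25, 58 = 2×25 + 8, 25 = 3×8 + 1, 8 = 8×1).
Back-substituting, 373×(277) + 2296×(-45) = 1.
Scale by 6852055: one solution is (1898019235, -308342475). Reduce x mod 2296: (987, 2824).
General: x = 987 + 2296t, y = 2824 - 373t.
x ≥ 0 ⇒ t ≥ 0; y ≥ 0 ⇒ t ≤ 7. So t ∈ [0, 7]: 8 solutions.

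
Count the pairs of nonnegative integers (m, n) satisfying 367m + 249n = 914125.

10

gcd(367, 249) = 1  (367 = 1×249 + 118, 249 = 2×118 + 13, 118 = 9×13 + 1, 13 = 13×1).
Back-substituting, 367×(19) + 249×(-28) = 1.
Scale by 914125: one solution is (17368375, -25595500). Reduce m mod 249: (127, 3484).
General: m = 127 + 249t, n = 3484 - 367t.
m ≥ 0 ⇒ t ≥ 0; n ≥ 0 ⇒ t ≤ 9. So t ∈ [0, 9]: 10 solutions.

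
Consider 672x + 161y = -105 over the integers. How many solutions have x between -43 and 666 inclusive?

30

gcd(672, 161):
  672 = 4×161 + 28
  161 = 5×28 + 21
  28 = 1×21 + 7
  21 = 3×7
so gcd(672, 161) = 7.
Back-substitute for Bézout coefficients:
  7 = 28 - 1×21
  ... = 672×(6) + 161×(-25)
Scale by -15: particular solution (-90, 375); reduce x mod 23: (2, -9).
General solution: x = 2 + 23t, y = -9 - 96t for integer t.
-43 ≤ 2 + 23t ≤ 666 gives t ∈ [-1, 28], which is 30 values.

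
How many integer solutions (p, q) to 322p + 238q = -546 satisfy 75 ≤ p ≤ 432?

gcd(322, 238):
  322 = 1·238 + 84
  238 = 2·84 + 70
  84 = 1·70 + 14
  70 = 5·14
so gcd(322, 238) = 14.
Back-substitute for Bézout coefficients:
  14 = 84 - 1·70
  ... = 322·(3) + 238·(-4)
Scale by -39: particular solution (-117, 156); reduce p mod 17: (2, -5).
General solution: p = 2 + 17t, q = -5 - 23t for integer t.
75 ≤ 2 + 17t ≤ 432 gives t ∈ [5, 25], which is 21 values.

21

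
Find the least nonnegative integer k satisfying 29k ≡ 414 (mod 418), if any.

gcd(418, 29):
  418 = 14×29 + 12
  29 = 2×12 + 5
  12 = 2×5 + 2
  5 = 2×2 + 1
  2 = 2×1
so gcd(418, 29) = 1.
1 divides 414, so solutions exist.
Back-substitute for Bézout coefficients:
  1 = 5 - 2×2
  ... = 29×(173) + 418×(-12)
So 29×(173) ≡ 1 (mod 418); multiply by 414: k ≡ 71622 (mod 418).
Smallest nonnegative: k = 71622 mod 418 = 144.

144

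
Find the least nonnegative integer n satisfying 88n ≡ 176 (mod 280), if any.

gcd(280, 88) = 8.
8 divides 176, so solutions exist.
By Bézout, 88×(16) + 280×(-5) = 8.
So 88×(16) ≡ 8 (mod 280); multiply by 22: n ≡ 352 (mod 35).
Smallest nonnegative: n = 352 mod 35 = 2.

2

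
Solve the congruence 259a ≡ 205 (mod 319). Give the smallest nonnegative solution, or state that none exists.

289

gcd(319, 259) = 1  (319 = 1*259 + 60, 259 = 4*60 + 19, 60 = 3*19 + 3, 19 = 6*3 + 1, 3 = 3*1).
1 divides 205, so solutions exist.
Back-substituting, 259*(101) + 319*(-82) = 1.
So 259*(101) ≡ 1 (mod 319); multiply by 205: a ≡ 20705 (mod 319).
Smallest nonnegative: a = 20705 mod 319 = 289.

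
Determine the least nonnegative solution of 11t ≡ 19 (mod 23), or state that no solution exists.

gcd(23, 11):
  23 = 2*11 + 1
  11 = 11*1
so gcd(23, 11) = 1.
1 divides 19, so solutions exist.
Back-substitute for Bézout coefficients:
  1 = 23 - 2*11
  ... = 11*(-2) + 23*(1)
So 11*(-2) ≡ 1 (mod 23); multiply by 19: t ≡ -38 (mod 23).
Smallest nonnegative: t = -38 mod 23 = 8.

8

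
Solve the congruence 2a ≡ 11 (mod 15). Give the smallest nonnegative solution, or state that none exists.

gcd(15, 2):
  15 = 7·2 + 1
  2 = 2·1
so gcd(15, 2) = 1.
1 divides 11, so solutions exist.
Back-substitute for Bézout coefficients:
  1 = 15 - 7·2
  ... = 2·(-7) + 15·(1)
So 2·(-7) ≡ 1 (mod 15); multiply by 11: a ≡ -77 (mod 15).
Smallest nonnegative: a = -77 mod 15 = 13.

13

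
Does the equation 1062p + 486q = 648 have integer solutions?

yes

gcd(1062, 486) = 18.
18 divides 648, so integer solutions exist.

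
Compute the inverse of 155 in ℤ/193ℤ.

gcd(193, 155) = 1  (193 = 1×155 + 38, 155 = 4×38 + 3, 38 = 12×3 + 2, 3 = 1×2 + 1, 2 = 2×1).
Back-substituting, 155×(66) + 193×(-53) = 1.
So 155×66 ≡ 1 (mod 193), and 66 mod 193 = 66.

66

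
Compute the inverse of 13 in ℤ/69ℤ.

gcd(69, 13) = 1  (69 = 5×13 + 4, 13 = 3×4 + 1, 4 = 4×1).
Back-substituting, 13×(16) + 69×(-3) = 1.
So 13×16 ≡ 1 (mod 69), and 16 mod 69 = 16.

16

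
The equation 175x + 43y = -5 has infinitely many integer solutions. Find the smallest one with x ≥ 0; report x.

27

gcd(175, 43):
  175 = 4·43 + 3
  43 = 14·3 + 1
  3 = 3·1
so gcd(175, 43) = 1.
1 divides -5, so solutions exist.
Back-substitute for Bézout coefficients:
  1 = 43 - 14·3
  ... = 175·(-14) + 43·(57)
Scale by -5/1 = -5: (x₀, y₀) = (70, -285).
General solution: x = 70 + 43t, y = -285 - 175t for integer t.
x ≥ 0: smallest is 70 mod 43 = 27 (at t = -1), with y = -110.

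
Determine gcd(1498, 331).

gcd(1498, 331):
  1498 = 4·331 + 174
  331 = 1·174 + 157
  174 = 1·157 + 17
  157 = 9·17 + 4
  17 = 4·4 + 1
  4 = 4·1
so gcd(1498, 331) = 1.

1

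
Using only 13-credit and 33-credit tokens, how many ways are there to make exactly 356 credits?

1

Need nonnegative integers with 13j + 33k = 356.
gcd(13, 33) = 1, and 13·(-5) + 33·(2) = 1.
So (j₀, k₀) = (-1780, 712); general j = -1780 + 33t, k = 712 - 13t.
j ≥ 0 ⇒ t ≥ 54; k ≥ 0 ⇒ t ≤ 54. That's 1 value of t.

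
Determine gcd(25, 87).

gcd(87, 25):
  87 = 3×25 + 12
  25 = 2×12 + 1
  12 = 12×1
so gcd(87, 25) = 1.

1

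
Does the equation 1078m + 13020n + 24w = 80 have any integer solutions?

yes

gcd(13020, 1078) = 14  (13020 = 12·1078 + 84, 1078 = 12·84 + 70, 84 = 1·70 + 14, 70 = 5·14).
gcd(14, 24) = 2.
2 divides 80, so integer solutions exist.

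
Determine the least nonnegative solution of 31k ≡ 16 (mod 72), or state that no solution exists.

gcd(72, 31) = 1  (72 = 2·31 + 10, 31 = 3·10 + 1, 10 = 10·1).
1 divides 16, so solutions exist.
Back-substituting, 31·(7) + 72·(-3) = 1.
So 31·(7) ≡ 1 (mod 72); multiply by 16: k ≡ 112 (mod 72).
Smallest nonnegative: k = 112 mod 72 = 40.

40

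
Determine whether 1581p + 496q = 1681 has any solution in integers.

no

gcd(1581, 496) = 31  (1581 = 3·496 + 93, 496 = 5·93 + 31, 93 = 3·31).
31 does not divide 1681 (remainder 7), so no integer solutions.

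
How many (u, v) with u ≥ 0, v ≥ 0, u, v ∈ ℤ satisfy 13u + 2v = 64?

3

gcd(13, 2) = 1  (13 = 6×2 + 1, 2 = 2×1).
Back-substituting, 13×(1) + 2×(-6) = 1.
Scale by 64: one solution is (64, -384). Reduce u mod 2: (0, 32).
General: u = 0 + 2t, v = 32 - 13t.
u ≥ 0 ⇒ t ≥ 0; v ≥ 0 ⇒ t ≤ 2. So t ∈ [0, 2]: 3 solutions.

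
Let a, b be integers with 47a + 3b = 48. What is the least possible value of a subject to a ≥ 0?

gcd(47, 3):
  47 = 15·3 + 2
  3 = 1·2 + 1
  2 = 2·1
so gcd(47, 3) = 1.
1 divides 48, so solutions exist.
Back-substitute for Bézout coefficients:
  1 = 3 - 1·2
  ... = 47·(-1) + 3·(16)
Scale by 48/1 = 48: (a₀, b₀) = (-48, 768).
General solution: a = -48 + 3t, b = 768 - 47t for integer t.
a ≥ 0: smallest is -48 mod 3 = 0 (at t = 16), with b = 16.

0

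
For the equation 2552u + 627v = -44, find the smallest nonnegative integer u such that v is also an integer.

56

gcd(2552, 627) = 11  (2552 = 4*627 + 44, 627 = 14*44 + 11, 44 = 4*11).
11 divides -44, so solutions exist.
Back-substituting, 2552*(-14) + 627*(57) = 11.
Scale by -44/11 = -4: (u₀, v₀) = (56, -228).
General solution: u = 56 + 57t, v = -228 - 232t for integer t.
u ≥ 0: smallest is 56 mod 57 = 56 (at t = 0), with v = -228.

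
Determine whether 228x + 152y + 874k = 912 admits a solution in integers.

yes

gcd(228, 152):
  228 = 1×152 + 76
  152 = 2×76
so gcd(228, 152) = 76.
gcd(76, 874) = 38.
38 divides 912, so integer solutions exist.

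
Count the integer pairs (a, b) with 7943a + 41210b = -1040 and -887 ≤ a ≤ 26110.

9

gcd(41210, 7943) = 13  (41210 = 5*7943 + 1495, 7943 = 5*1495 + 468, 1495 = 3*468 + 91, 468 = 5*91 + 13, 91 = 7*13).
Back-substituting, 7943*(441) + 41210*(-85) = 13.
Scale by -80: particular solution (-35280, 6800); reduce a mod 3170: (2760, -532).
General solution: a = 2760 + 3170t, b = -532 - 611t for integer t.
-887 ≤ 2760 + 3170t ≤ 26110 gives t ∈ [-1, 7], which is 9 values.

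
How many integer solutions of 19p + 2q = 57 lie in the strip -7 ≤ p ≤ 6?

gcd(19, 2) = 1  (19 = 9×2 + 1, 2 = 2×1).
Back-substituting, 19×(1) + 2×(-9) = 1.
Scale by 57: particular solution (57, -513); reduce p mod 2: (1, 19).
General solution: p = 1 + 2t, q = 19 - 19t for integer t.
-7 ≤ 1 + 2t ≤ 6 gives t ∈ [-4, 2], which is 7 values.

7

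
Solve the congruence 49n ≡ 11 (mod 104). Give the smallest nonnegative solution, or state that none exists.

83

gcd(104, 49) = 1.
1 divides 11, so solutions exist.
By Bézout, 49·(17) + 104·(-8) = 1.
So 49·(17) ≡ 1 (mod 104); multiply by 11: n ≡ 187 (mod 104).
Smallest nonnegative: n = 187 mod 104 = 83.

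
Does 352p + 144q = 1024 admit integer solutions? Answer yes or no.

gcd(352, 144):
  352 = 2*144 + 64
  144 = 2*64 + 16
  64 = 4*16
so gcd(352, 144) = 16.
16 divides 1024, so integer solutions exist.

yes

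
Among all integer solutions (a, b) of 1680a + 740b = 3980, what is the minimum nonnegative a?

gcd(1680, 740):
  1680 = 2·740 + 200
  740 = 3·200 + 140
  200 = 1·140 + 60
  140 = 2·60 + 20
  60 = 3·20
so gcd(1680, 740) = 20.
20 divides 3980, so solutions exist.
Back-substitute for Bézout coefficients:
  20 = 140 - 2·60
  ... = 1680·(-11) + 740·(25)
Scale by 3980/20 = 199: (a₀, b₀) = (-2189, 4975).
General solution: a = -2189 + 37t, b = 4975 - 84t for integer t.
a ≥ 0: smallest is -2189 mod 37 = 31 (at t = 60), with b = -65.

31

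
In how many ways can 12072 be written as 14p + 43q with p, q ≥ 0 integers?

gcd(43, 14) = 1  (43 = 3×14 + 1, 14 = 14×1).
Back-substituting, 14×(-3) + 43×(1) = 1.
Scale by 12072: one solution is (-36216, 12072). Reduce p mod 43: (33, 270).
General: p = 33 + 43t, q = 270 - 14t.
p ≥ 0 ⇒ t ≥ 0; q ≥ 0 ⇒ t ≤ 19. So t ∈ [0, 19]: 20 solutions.

20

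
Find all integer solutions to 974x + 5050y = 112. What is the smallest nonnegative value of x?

1063

gcd(5050, 974) = 2  (5050 = 5×974 + 180, 974 = 5×180 + 74, 180 = 2×74 + 32, 74 = 2×32 + 10, 32 = 3×10 + 2, 10 = 5×2).
2 divides 112, so solutions exist.
Back-substituting, 974×(-477) + 5050×(92) = 2.
Scale by 112/2 = 56: (x₀, y₀) = (-26712, 5152).
General solution: x = -26712 + 2525t, y = 5152 - 487t for integer t.
x ≥ 0: smallest is -26712 mod 2525 = 1063 (at t = 11), with y = -205.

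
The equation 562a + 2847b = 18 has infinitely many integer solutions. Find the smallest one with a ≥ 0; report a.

2229

gcd(2847, 562):
  2847 = 5*562 + 37
  562 = 15*37 + 7
  37 = 5*7 + 2
  7 = 3*2 + 1
  2 = 2*1
so gcd(2847, 562) = 1.
1 divides 18, so solutions exist.
Back-substitute for Bézout coefficients:
  1 = 7 - 3*2
  ... = 562*(1231) + 2847*(-243)
Scale by 18/1 = 18: (a₀, b₀) = (22158, -4374).
General solution: a = 22158 + 2847t, b = -4374 - 562t for integer t.
a ≥ 0: smallest is 22158 mod 2847 = 2229 (at t = -7), with b = -440.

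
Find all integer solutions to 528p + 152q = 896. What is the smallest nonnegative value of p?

gcd(528, 152) = 8  (528 = 3×152 + 72, 152 = 2×72 + 8, 72 = 9×8).
8 divides 896, so solutions exist.
Back-substituting, 528×(-2) + 152×(7) = 8.
Scale by 896/8 = 112: (p₀, q₀) = (-224, 784).
General solution: p = -224 + 19t, q = 784 - 66t for integer t.
p ≥ 0: smallest is -224 mod 19 = 4 (at t = 12), with q = -8.

4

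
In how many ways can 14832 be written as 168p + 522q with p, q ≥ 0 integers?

1

gcd(522, 168) = 6  (522 = 3*168 + 18, 168 = 9*18 + 6, 18 = 3*6).
Back-substituting, 168*(28) + 522*(-9) = 6.
Scale by 2472: one solution is (69216, -22248). Reduce p mod 87: (51, 12).
General: p = 51 + 87t, q = 12 - 28t.
p ≥ 0 ⇒ t ≥ 0; q ≥ 0 ⇒ t ≤ 0. So t ∈ [0, 0]: 1 solution.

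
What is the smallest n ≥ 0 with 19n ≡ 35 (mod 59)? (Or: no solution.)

gcd(59, 19) = 1.
1 divides 35, so solutions exist.
By Bézout, 19×(28) + 59×(-9) = 1.
So 19×(28) ≡ 1 (mod 59); multiply by 35: n ≡ 980 (mod 59).
Smallest nonnegative: n = 980 mod 59 = 36.

36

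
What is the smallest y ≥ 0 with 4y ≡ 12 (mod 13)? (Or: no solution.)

gcd(13, 4) = 1  (13 = 3*4 + 1, 4 = 4*1).
1 divides 12, so solutions exist.
Back-substituting, 4*(-3) + 13*(1) = 1.
So 4*(-3) ≡ 1 (mod 13); multiply by 12: y ≡ -36 (mod 13).
Smallest nonnegative: y = -36 mod 13 = 3.

3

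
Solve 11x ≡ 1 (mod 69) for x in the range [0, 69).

44

gcd(69, 11) = 1  (69 = 6×11 + 3, 11 = 3×3 + 2, 3 = 1×2 + 1, 2 = 2×1).
Back-substituting, 11×(-25) + 69×(4) = 1.
So 11×-25 ≡ 1 (mod 69), and -25 mod 69 = 44.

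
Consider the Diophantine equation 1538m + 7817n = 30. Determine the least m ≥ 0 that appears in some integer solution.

6831

gcd(7817, 1538) = 1  (7817 = 5×1538 + 127, 1538 = 12×127 + 14, 127 = 9×14 + 1, 14 = 14×1).
1 divides 30, so solutions exist.
Back-substituting, 1538×(-554) + 7817×(109) = 1.
Scale by 30/1 = 30: (m₀, n₀) = (-16620, 3270).
General solution: m = -16620 + 7817t, n = 3270 - 1538t for integer t.
m ≥ 0: smallest is -16620 mod 7817 = 6831 (at t = 3), with n = -1344.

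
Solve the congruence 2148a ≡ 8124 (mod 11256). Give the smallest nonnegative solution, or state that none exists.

gcd(11256, 2148):
  11256 = 5×2148 + 516
  2148 = 4×516 + 84
  516 = 6×84 + 12
  84 = 7×12
so gcd(11256, 2148) = 12.
12 divides 8124, so solutions exist.
Back-substitute for Bézout coefficients:
  12 = 516 - 6×84
  ... = 2148×(-131) + 11256×(25)
So 2148×(-131) ≡ 12 (mod 11256); multiply by 677: a ≡ -88687 (mod 938).
Smallest nonnegative: a = -88687 mod 938 = 423.

423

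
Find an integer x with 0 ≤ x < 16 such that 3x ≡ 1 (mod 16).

11

gcd(16, 3) = 1.
By Bézout, 3×(-5) + 16×(1) = 1.
So 3×-5 ≡ 1 (mod 16), and -5 mod 16 = 11.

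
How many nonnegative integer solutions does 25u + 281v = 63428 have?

gcd(281, 25) = 1  (281 = 11*25 + 6, 25 = 4*6 + 1, 6 = 6*1).
Back-substituting, 25*(45) + 281*(-4) = 1.
Scale by 63428: one solution is (2854260, -253712). Reduce u mod 281: (143, 213).
General: u = 143 + 281t, v = 213 - 25t.
u ≥ 0 ⇒ t ≥ 0; v ≥ 0 ⇒ t ≤ 8. So t ∈ [0, 8]: 9 solutions.

9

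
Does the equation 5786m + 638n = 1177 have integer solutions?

gcd(5786, 638):
  5786 = 9*638 + 44
  638 = 14*44 + 22
  44 = 2*22
so gcd(5786, 638) = 22.
22 does not divide 1177 (remainder 11), so no integer solutions.

no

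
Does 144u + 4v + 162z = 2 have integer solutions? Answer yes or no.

yes

gcd(144, 4) = 4.
gcd(4, 162) = 2.
2 divides 2, so integer solutions exist.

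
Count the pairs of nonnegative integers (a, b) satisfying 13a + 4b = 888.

18

gcd(13, 4):
  13 = 3*4 + 1
  4 = 4*1
so gcd(13, 4) = 1.
Back-substitute for Bézout coefficients:
  1 = 13 - 3*4
  ... = 13*(1) + 4*(-3)
Scale by 888: one solution is (888, -2664). Reduce a mod 4: (0, 222).
General: a = 0 + 4t, b = 222 - 13t.
a ≥ 0 ⇒ t ≥ 0; b ≥ 0 ⇒ t ≤ 17. So t ∈ [0, 17]: 18 solutions.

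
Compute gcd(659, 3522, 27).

1

gcd(3522, 659) = 1  (3522 = 5·659 + 227, 659 = 2·227 + 205, 227 = 1·205 + 22, 205 = 9·22 + 7, 22 = 3·7 + 1, 7 = 7·1).
gcd(1, 27) = 1.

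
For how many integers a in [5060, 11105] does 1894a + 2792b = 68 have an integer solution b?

gcd(2792, 1894) = 2.
By Bézout, 1894×(171) + 2792×(-116) = 2.
Particular solution: (230, -156).
General solution: a = 230 + 1396t, b = -156 - 947t for integer t.
5060 ≤ 230 + 1396t ≤ 11105 gives t ∈ [4, 7], which is 4 values.

4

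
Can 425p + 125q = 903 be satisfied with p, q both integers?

gcd(425, 125) = 25  (425 = 3×125 + 50, 125 = 2×50 + 25, 50 = 2×25).
25 does not divide 903 (remainder 3), so no integer solutions.

no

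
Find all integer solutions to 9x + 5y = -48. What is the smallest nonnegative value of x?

3

gcd(9, 5) = 1.
1 divides -48, so solutions exist.
By Bézout, 9*(-1) + 5*(2) = 1.
Scale by -48/1 = -48: (x₀, y₀) = (48, -96).
General solution: x = 48 + 5t, y = -96 - 9t for integer t.
x ≥ 0: smallest is 48 mod 5 = 3 (at t = -9), with y = -15.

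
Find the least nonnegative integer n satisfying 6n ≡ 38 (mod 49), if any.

gcd(49, 6) = 1  (49 = 8×6 + 1, 6 = 6×1).
1 divides 38, so solutions exist.
Back-substituting, 6×(-8) + 49×(1) = 1.
So 6×(-8) ≡ 1 (mod 49); multiply by 38: n ≡ -304 (mod 49).
Smallest nonnegative: n = -304 mod 49 = 39.

39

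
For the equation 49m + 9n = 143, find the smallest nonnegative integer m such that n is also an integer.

gcd(49, 9) = 1  (49 = 5·9 + 4, 9 = 2·4 + 1, 4 = 4·1).
1 divides 143, so solutions exist.
Back-substituting, 49·(-2) + 9·(11) = 1.
Scale by 143/1 = 143: (m₀, n₀) = (-286, 1573).
General solution: m = -286 + 9t, n = 1573 - 49t for integer t.
m ≥ 0: smallest is -286 mod 9 = 2 (at t = 32), with n = 5.

2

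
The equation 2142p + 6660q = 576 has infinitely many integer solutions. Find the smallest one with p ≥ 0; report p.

gcd(6660, 2142) = 18  (6660 = 3*2142 + 234, 2142 = 9*234 + 36, 234 = 6*36 + 18, 36 = 2*18).
18 divides 576, so solutions exist.
Back-substituting, 2142*(-171) + 6660*(55) = 18.
Scale by 576/18 = 32: (p₀, q₀) = (-5472, 1760).
General solution: p = -5472 + 370t, q = 1760 - 119t for integer t.
p ≥ 0: smallest is -5472 mod 370 = 78 (at t = 15), with q = -25.

78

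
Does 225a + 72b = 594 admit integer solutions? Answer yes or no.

gcd(225, 72):
  225 = 3·72 + 9
  72 = 8·9
so gcd(225, 72) = 9.
9 divides 594, so integer solutions exist.

yes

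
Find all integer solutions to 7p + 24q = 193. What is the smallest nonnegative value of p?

7

gcd(24, 7):
  24 = 3·7 + 3
  7 = 2·3 + 1
  3 = 3·1
so gcd(24, 7) = 1.
1 divides 193, so solutions exist.
Back-substitute for Bézout coefficients:
  1 = 7 - 2·3
  ... = 7·(7) + 24·(-2)
Scale by 193/1 = 193: (p₀, q₀) = (1351, -386).
General solution: p = 1351 + 24t, q = -386 - 7t for integer t.
p ≥ 0: smallest is 1351 mod 24 = 7 (at t = -56), with q = 6.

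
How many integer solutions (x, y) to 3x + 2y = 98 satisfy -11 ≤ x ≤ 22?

17

gcd(3, 2):
  3 = 1×2 + 1
  2 = 2×1
so gcd(3, 2) = 1.
Back-substitute for Bézout coefficients:
  1 = 3 - 1×2
  ... = 3×(1) + 2×(-1)
Scale by 98: particular solution (98, -98); reduce x mod 2: (0, 49).
General solution: x = 0 + 2t, y = 49 - 3t for integer t.
-11 ≤ 0 + 2t ≤ 22 gives t ∈ [-5, 11], which is 17 values.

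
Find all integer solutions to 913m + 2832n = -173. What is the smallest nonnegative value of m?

gcd(2832, 913):
  2832 = 3*913 + 93
  913 = 9*93 + 76
  93 = 1*76 + 17
  76 = 4*17 + 8
  17 = 2*8 + 1
  8 = 8*1
so gcd(2832, 913) = 1.
1 divides -173, so solutions exist.
Back-substitute for Bézout coefficients:
  1 = 17 - 2*8
  ... = 913*(-335) + 2832*(108)
Scale by -173/1 = -173: (m₀, n₀) = (57955, -18684).
General solution: m = 57955 + 2832t, n = -18684 - 913t for integer t.
m ≥ 0: smallest is 57955 mod 2832 = 1315 (at t = -20), with n = -424.

1315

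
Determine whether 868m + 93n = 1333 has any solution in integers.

gcd(868, 93) = 31  (868 = 9×93 + 31, 93 = 3×31).
31 divides 1333, so integer solutions exist.

yes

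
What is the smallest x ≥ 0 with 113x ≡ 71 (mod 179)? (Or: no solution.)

83

gcd(179, 113) = 1.
1 divides 71, so solutions exist.
By Bézout, 113*(-19) + 179*(12) = 1.
So 113*(-19) ≡ 1 (mod 179); multiply by 71: x ≡ -1349 (mod 179).
Smallest nonnegative: x = -1349 mod 179 = 83.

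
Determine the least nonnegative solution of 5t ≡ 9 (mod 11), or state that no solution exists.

gcd(11, 5) = 1  (11 = 2·5 + 1, 5 = 5·1).
1 divides 9, so solutions exist.
Back-substituting, 5·(-2) + 11·(1) = 1.
So 5·(-2) ≡ 1 (mod 11); multiply by 9: t ≡ -18 (mod 11).
Smallest nonnegative: t = -18 mod 11 = 4.

4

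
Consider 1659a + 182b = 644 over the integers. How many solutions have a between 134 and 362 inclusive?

9

gcd(1659, 182):
  1659 = 9·182 + 21
  182 = 8·21 + 14
  21 = 1·14 + 7
  14 = 2·7
so gcd(1659, 182) = 7.
Back-substitute for Bézout coefficients:
  7 = 21 - 1·14
  ... = 1659·(9) + 182·(-82)
Scale by 92: particular solution (828, -7544); reduce a mod 26: (22, -197).
General solution: a = 22 + 26t, b = -197 - 237t for integer t.
134 ≤ 22 + 26t ≤ 362 gives t ∈ [5, 13], which is 9 values.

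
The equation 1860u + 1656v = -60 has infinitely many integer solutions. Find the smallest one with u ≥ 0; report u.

gcd(1860, 1656):
  1860 = 1·1656 + 204
  1656 = 8·204 + 24
  204 = 8·24 + 12
  24 = 2·12
so gcd(1860, 1656) = 12.
12 divides -60, so solutions exist.
Back-substitute for Bézout coefficients:
  12 = 204 - 8·24
  ... = 1860·(65) + 1656·(-73)
Scale by -60/12 = -5: (u₀, v₀) = (-325, 365).
General solution: u = -325 + 138t, v = 365 - 155t for integer t.
u ≥ 0: smallest is -325 mod 138 = 89 (at t = 3), with v = -100.

89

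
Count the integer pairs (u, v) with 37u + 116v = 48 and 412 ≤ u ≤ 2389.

gcd(116, 37):
  116 = 3×37 + 5
  37 = 7×5 + 2
  5 = 2×2 + 1
  2 = 2×1
so gcd(116, 37) = 1.
Back-substitute for Bézout coefficients:
  1 = 5 - 2×2
  ... = 37×(-47) + 116×(15)
Scale by 48: particular solution (-2256, 720); reduce u mod 116: (64, -20).
General solution: u = 64 + 116t, v = -20 - 37t for integer t.
412 ≤ 64 + 116t ≤ 2389 gives t ∈ [3, 20], which is 18 values.

18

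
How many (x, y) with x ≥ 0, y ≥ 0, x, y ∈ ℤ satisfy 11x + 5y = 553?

10

gcd(11, 5) = 1.
By Bézout, 11·(1) + 5·(-2) = 1.
One solution: (3, 104).
General: x = 3 + 5t, y = 104 - 11t.
x ≥ 0 ⇒ t ≥ 0; y ≥ 0 ⇒ t ≤ 9. So t ∈ [0, 9]: 10 solutions.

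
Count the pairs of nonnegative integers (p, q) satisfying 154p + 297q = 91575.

22

gcd(297, 154):
  297 = 1*154 + 143
  154 = 1*143 + 11
  143 = 13*11
so gcd(297, 154) = 11.
Back-substitute for Bézout coefficients:
  11 = 154 - 1*143
  ... = 154*(2) + 297*(-1)
Scale by 8325: one solution is (16650, -8325). Reduce p mod 27: (18, 299).
General: p = 18 + 27t, q = 299 - 14t.
p ≥ 0 ⇒ t ≥ 0; q ≥ 0 ⇒ t ≤ 21. So t ∈ [0, 21]: 22 solutions.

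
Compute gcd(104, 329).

gcd(329, 104):
  329 = 3*104 + 17
  104 = 6*17 + 2
  17 = 8*2 + 1
  2 = 2*1
so gcd(329, 104) = 1.

1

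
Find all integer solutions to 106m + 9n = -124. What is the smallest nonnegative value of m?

gcd(106, 9) = 1  (106 = 11*9 + 7, 9 = 1*7 + 2, 7 = 3*2 + 1, 2 = 2*1).
1 divides -124, so solutions exist.
Back-substituting, 106*(4) + 9*(-47) = 1.
Scale by -124/1 = -124: (m₀, n₀) = (-496, 5828).
General solution: m = -496 + 9t, n = 5828 - 106t for integer t.
m ≥ 0: smallest is -496 mod 9 = 8 (at t = 56), with n = -108.

8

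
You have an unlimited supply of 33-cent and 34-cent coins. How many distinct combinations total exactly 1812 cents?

1

Need nonnegative integers with 33j + 34k = 1812.
gcd(33, 34) = 1, and 33·(-1) + 34·(1) = 1.
So (j₀, k₀) = (-1812, 1812); general j = -1812 + 34t, k = 1812 - 33t.
j ≥ 0 ⇒ t ≥ 54; k ≥ 0 ⇒ t ≤ 54. That's 1 value of t.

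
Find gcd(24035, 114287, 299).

gcd(114287, 24035) = 23  (114287 = 4·24035 + 18147, 24035 = 1·18147 + 5888, 18147 = 3·5888 + 483, 5888 = 12·483 + 92, 483 = 5·92 + 23, 92 = 4·23).
gcd(23, 299) = 23.

23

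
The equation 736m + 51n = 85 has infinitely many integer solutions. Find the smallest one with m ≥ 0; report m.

34

gcd(736, 51):
  736 = 14*51 + 22
  51 = 2*22 + 7
  22 = 3*7 + 1
  7 = 7*1
so gcd(736, 51) = 1.
1 divides 85, so solutions exist.
Back-substitute for Bézout coefficients:
  1 = 22 - 3*7
  ... = 736*(7) + 51*(-101)
Scale by 85/1 = 85: (m₀, n₀) = (595, -8585).
General solution: m = 595 + 51t, n = -8585 - 736t for integer t.
m ≥ 0: smallest is 595 mod 51 = 34 (at t = -11), with n = -489.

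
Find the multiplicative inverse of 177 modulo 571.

gcd(571, 177) = 1  (571 = 3*177 + 40, 177 = 4*40 + 17, 40 = 2*17 + 6, 17 = 2*6 + 5, 6 = 1*5 + 1, 5 = 5*1).
Back-substituting, 177*(-100) + 571*(31) = 1.
So 177*-100 ≡ 1 (mod 571), and -100 mod 571 = 471.

471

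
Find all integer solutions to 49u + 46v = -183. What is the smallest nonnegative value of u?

31

gcd(49, 46):
  49 = 1·46 + 3
  46 = 15·3 + 1
  3 = 3·1
so gcd(49, 46) = 1.
1 divides -183, so solutions exist.
Back-substitute for Bézout coefficients:
  1 = 46 - 15·3
  ... = 49·(-15) + 46·(16)
Scale by -183/1 = -183: (u₀, v₀) = (2745, -2928).
General solution: u = 2745 + 46t, v = -2928 - 49t for integer t.
u ≥ 0: smallest is 2745 mod 46 = 31 (at t = -59), with v = -37.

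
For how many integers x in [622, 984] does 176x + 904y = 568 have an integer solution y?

4

gcd(904, 176):
  904 = 5*176 + 24
  176 = 7*24 + 8
  24 = 3*8
so gcd(904, 176) = 8.
Back-substitute for Bézout coefficients:
  8 = 176 - 7*24
  ... = 176*(36) + 904*(-7)
Scale by 71: particular solution (2556, -497); reduce x mod 113: (70, -13).
General solution: x = 70 + 113t, y = -13 - 22t for integer t.
622 ≤ 70 + 113t ≤ 984 gives t ∈ [5, 8], which is 4 values.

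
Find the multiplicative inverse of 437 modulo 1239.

740

gcd(1239, 437):
  1239 = 2×437 + 365
  437 = 1×365 + 72
  365 = 5×72 + 5
  72 = 14×5 + 2
  5 = 2×2 + 1
  2 = 2×1
so gcd(1239, 437) = 1.
Back-substitute for Bézout coefficients:
  1 = 5 - 2×2
  ... = 437×(-499) + 1239×(176)
So 437×-499 ≡ 1 (mod 1239), and -499 mod 1239 = 740.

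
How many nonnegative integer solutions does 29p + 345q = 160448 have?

16

gcd(345, 29):
  345 = 11*29 + 26
  29 = 1*26 + 3
  26 = 8*3 + 2
  3 = 1*2 + 1
  2 = 2*1
so gcd(345, 29) = 1.
Back-substitute for Bézout coefficients:
  1 = 3 - 1*2
  ... = 29*(119) + 345*(-10)
Scale by 160448: one solution is (19093312, -1604480). Reduce p mod 345: (322, 438).
General: p = 322 + 345t, q = 438 - 29t.
p ≥ 0 ⇒ t ≥ 0; q ≥ 0 ⇒ t ≤ 15. So t ∈ [0, 15]: 16 solutions.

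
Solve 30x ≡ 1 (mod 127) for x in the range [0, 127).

gcd(127, 30) = 1  (127 = 4·30 + 7, 30 = 4·7 + 2, 7 = 3·2 + 1, 2 = 2·1).
Back-substituting, 30·(-55) + 127·(13) = 1.
So 30·-55 ≡ 1 (mod 127), and -55 mod 127 = 72.

72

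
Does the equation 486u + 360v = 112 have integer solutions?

gcd(486, 360) = 18  (486 = 1·360 + 126, 360 = 2·126 + 108, 126 = 1·108 + 18, 108 = 6·18).
18 does not divide 112 (remainder 4), so no integer solutions.

no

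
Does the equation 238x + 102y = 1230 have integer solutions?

no

gcd(238, 102):
  238 = 2×102 + 34
  102 = 3×34
so gcd(238, 102) = 34.
34 does not divide 1230 (remainder 6), so no integer solutions.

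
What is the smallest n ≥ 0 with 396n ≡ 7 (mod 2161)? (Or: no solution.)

gcd(2161, 396):
  2161 = 5*396 + 181
  396 = 2*181 + 34
  181 = 5*34 + 11
  34 = 3*11 + 1
  11 = 11*1
so gcd(2161, 396) = 1.
1 divides 7, so solutions exist.
Back-substitute for Bézout coefficients:
  1 = 34 - 3*11
  ... = 396*(191) + 2161*(-35)
So 396*(191) ≡ 1 (mod 2161); multiply by 7: n ≡ 1337 (mod 2161).
Smallest nonnegative: n = 1337 mod 2161 = 1337.

1337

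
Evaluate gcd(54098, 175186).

gcd(175186, 54098) = 22  (175186 = 3·54098 + 12892, 54098 = 4·12892 + 2530, 12892 = 5·2530 + 242, 2530 = 10·242 + 110, 242 = 2·110 + 22, 110 = 5·22).

22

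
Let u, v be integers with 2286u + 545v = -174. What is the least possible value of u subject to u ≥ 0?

gcd(2286, 545):
  2286 = 4·545 + 106
  545 = 5·106 + 15
  106 = 7·15 + 1
  15 = 15·1
so gcd(2286, 545) = 1.
1 divides -174, so solutions exist.
Back-substitute for Bézout coefficients:
  1 = 106 - 7·15
  ... = 2286·(36) + 545·(-151)
Scale by -174/1 = -174: (u₀, v₀) = (-6264, 26274).
General solution: u = -6264 + 545t, v = 26274 - 2286t for integer t.
u ≥ 0: smallest is -6264 mod 545 = 276 (at t = 12), with v = -1158.

276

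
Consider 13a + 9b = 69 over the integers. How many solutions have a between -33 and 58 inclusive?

10

gcd(13, 9) = 1  (13 = 1×9 + 4, 9 = 2×4 + 1, 4 = 4×1).
Back-substituting, 13×(-2) + 9×(3) = 1.
Scale by 69: particular solution (-138, 207); reduce a mod 9: (6, -1).
General solution: a = 6 + 9t, b = -1 - 13t for integer t.
-33 ≤ 6 + 9t ≤ 58 gives t ∈ [-4, 5], which is 10 values.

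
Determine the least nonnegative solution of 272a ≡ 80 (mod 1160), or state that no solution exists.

60

gcd(1160, 272) = 8.
8 divides 80, so solutions exist.
By Bézout, 272×(64) + 1160×(-15) = 8.
So 272×(64) ≡ 8 (mod 1160); multiply by 10: a ≡ 640 (mod 145).
Smallest nonnegative: a = 640 mod 145 = 60.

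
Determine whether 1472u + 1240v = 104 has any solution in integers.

yes

gcd(1472, 1240) = 8  (1472 = 1×1240 + 232, 1240 = 5×232 + 80, 232 = 2×80 + 72, 80 = 1×72 + 8, 72 = 9×8).
8 divides 104, so integer solutions exist.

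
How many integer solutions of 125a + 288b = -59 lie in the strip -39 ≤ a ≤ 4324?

gcd(288, 125) = 1.
By Bézout, 125×(53) + 288×(-23) = 1.
Particular solution: (41, -18).
General solution: a = 41 + 288t, b = -18 - 125t for integer t.
-39 ≤ 41 + 288t ≤ 4324 gives t ∈ [0, 14], which is 15 values.

15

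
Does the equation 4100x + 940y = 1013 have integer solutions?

no

gcd(4100, 940) = 20.
20 does not divide 1013 (remainder 13), so no integer solutions.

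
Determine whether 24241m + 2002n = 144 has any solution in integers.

gcd(24241, 2002):
  24241 = 12*2002 + 217
  2002 = 9*217 + 49
  217 = 4*49 + 21
  49 = 2*21 + 7
  21 = 3*7
so gcd(24241, 2002) = 7.
7 does not divide 144 (remainder 4), so no integer solutions.

no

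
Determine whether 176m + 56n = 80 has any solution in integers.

gcd(176, 56) = 8.
8 divides 80, so integer solutions exist.

yes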